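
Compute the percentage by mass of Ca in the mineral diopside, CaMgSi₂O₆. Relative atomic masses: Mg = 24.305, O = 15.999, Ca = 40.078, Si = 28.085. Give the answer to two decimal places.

18.51 weight percent

Formula mass = 1·40.078 + 1·24.305 + 2·28.085 + 6·15.999 = 216.547 g/mol, of which 40.078 g is Ca.
So Ca makes up 40.078/216.547 = 0.1851 of the mass, i.e. 18.51%.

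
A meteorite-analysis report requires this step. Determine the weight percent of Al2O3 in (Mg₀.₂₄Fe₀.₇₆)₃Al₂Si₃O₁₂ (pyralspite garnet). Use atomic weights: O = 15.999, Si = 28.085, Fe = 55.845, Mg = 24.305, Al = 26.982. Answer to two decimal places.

Formula mass = 475.033 g/mol.
2 Al → 1.0000 mol Al2O3 per formula unit; M(Al2O3) = 101.961, so Al2O3 mass = 101.961 g.
101.961/475.033 × 100 = 21.46 wt%.

21.46 wt%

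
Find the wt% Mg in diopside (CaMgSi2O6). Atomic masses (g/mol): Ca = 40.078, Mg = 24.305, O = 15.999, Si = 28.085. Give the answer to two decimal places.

11.22 weight percent

Formula mass = 1·40.078 + 1·24.305 + 2·28.085 + 6·15.999 = 216.547 g/mol, of which 24.305 g is Mg.
So Mg makes up 24.305/216.547 = 0.1122 of the mass, i.e. 11.22%.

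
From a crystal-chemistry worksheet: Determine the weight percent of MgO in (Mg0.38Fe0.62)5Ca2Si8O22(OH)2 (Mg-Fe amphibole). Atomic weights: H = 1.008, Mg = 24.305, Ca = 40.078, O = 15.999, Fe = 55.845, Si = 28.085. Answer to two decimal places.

M((Mg0.38Fe0.62)5Ca2Si8O22(OH)2) = 910.127 g/mol; M(MgO) = 40.304 g/mol.
Moles MgO per formula unit = 1.90 Mg ÷ 1 = 1.9000.
MgO fraction = (1.9000 × 40.304) / 910.127 = 76.578/910.127 = 0.0841.

8.41 wt%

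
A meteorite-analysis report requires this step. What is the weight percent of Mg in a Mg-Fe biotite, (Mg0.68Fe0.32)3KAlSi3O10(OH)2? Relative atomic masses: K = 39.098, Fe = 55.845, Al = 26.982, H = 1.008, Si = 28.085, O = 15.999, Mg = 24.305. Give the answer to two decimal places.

Formula mass = 2.04×24.305 + 0.96×55.845 + 1×39.098 + 1×26.982 + 3×28.085 + 12×15.999 + 2×1.008 = 447.532 g/mol, of which 49.582 g is Mg.
So Mg makes up 49.582/447.532 = 0.1108 of the mass, i.e. 11.08%.

11.08 weight percent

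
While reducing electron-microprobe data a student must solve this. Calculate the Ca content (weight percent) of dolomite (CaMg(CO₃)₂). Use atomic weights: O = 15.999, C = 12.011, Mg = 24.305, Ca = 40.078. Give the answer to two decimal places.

21.73 weight percent

Molar mass of CaMg(CO₃)₂: 1*40.078 + 1*24.305 + 2*12.011 + 6*15.999 = 184.399 g/mol.
Mass of Ca per formula unit: 1 × 40.078 = 40.078 g.
Weight fraction Ca = 40.078 / 184.399 = 0.2173.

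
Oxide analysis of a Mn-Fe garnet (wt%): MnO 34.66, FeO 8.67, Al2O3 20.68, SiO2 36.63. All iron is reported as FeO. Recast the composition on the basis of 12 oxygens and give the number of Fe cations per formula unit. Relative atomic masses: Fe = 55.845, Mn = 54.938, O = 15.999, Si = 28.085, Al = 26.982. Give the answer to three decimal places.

MnO: 34.66/70.937 = 0.48860 mol → 0.48860 mol Mn, 0.48860 mol O.
FeO: 8.67/71.844 = 0.12068 mol → 0.12068 mol Fe, 0.12068 mol O.
Al2O3: 20.68/101.961 = 0.20282 mol → 0.40564 mol Al, 0.60846 mol O.
SiO2: 36.63/60.083 = 0.60966 mol → 0.60966 mol Si, 1.21932 mol O.
Total oxygen = 2.43706 mol. Normalization factor = 12/2.43706 = 4.92397.
Fe per 12 O = 0.12068 × 4.92397 = 0.594.

0.594 Fe apfu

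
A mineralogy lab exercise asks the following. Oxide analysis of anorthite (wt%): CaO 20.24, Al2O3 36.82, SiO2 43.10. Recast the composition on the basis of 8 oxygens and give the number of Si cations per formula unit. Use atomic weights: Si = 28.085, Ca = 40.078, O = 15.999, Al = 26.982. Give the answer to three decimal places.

CaO: 20.24/56.077 = 0.36093 mol → 0.36093 mol Ca, 0.36093 mol O.
Al2O3: 36.82/101.961 = 0.36112 mol → 0.72224 mol Al, 1.08336 mol O.
SiO2: 43.10/60.083 = 0.71734 mol → 0.71734 mol Si, 1.43468 mol O.
Total oxygen = 2.87897 mol. Normalization factor = 8/2.87897 = 2.77877.
Si per 8 O = 0.71734 × 2.77877 = 1.993.

1.993 Si apfu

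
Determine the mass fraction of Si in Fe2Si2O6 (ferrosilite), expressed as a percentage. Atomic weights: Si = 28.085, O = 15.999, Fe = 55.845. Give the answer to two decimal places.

21.29 wt%

Molar mass of Fe2Si2O6: 2×55.845 + 2×28.085 + 6×15.999 = 263.854 g/mol.
Mass of Si per formula unit: 2 × 28.085 = 56.170 g.
Weight fraction Si = 56.170 / 263.854 = 0.2129.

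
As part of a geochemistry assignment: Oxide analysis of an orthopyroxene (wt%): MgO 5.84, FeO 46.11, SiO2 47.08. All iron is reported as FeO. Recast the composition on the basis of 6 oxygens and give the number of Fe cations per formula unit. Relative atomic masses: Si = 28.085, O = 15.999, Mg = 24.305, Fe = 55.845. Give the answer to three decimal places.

1.636 Fe apfu

MgO (M=40.304): mol = 0.14490; Mg = 0.14490, O = 0.14490.
FeO (M=71.844): mol = 0.64181; Fe = 0.64181, O = 0.64181.
SiO2 (M=60.083): mol = 0.78358; Si = 0.78358, O = 1.56716.
ΣO = 2.35387; factor = 6/ΣO = 2.54899.
Fe apfu = 0.64181 × 2.54899 = 1.636.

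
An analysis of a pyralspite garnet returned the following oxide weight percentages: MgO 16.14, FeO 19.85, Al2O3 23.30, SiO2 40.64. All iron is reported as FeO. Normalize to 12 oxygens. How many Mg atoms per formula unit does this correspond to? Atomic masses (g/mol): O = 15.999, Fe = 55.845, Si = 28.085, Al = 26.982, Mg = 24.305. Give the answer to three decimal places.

MgO (M=40.304): mol = 0.40046; Mg = 0.40046, O = 0.40046.
FeO (M=71.844): mol = 0.27629; Fe = 0.27629, O = 0.27629.
Al2O3 (M=101.961): mol = 0.22852; Al = 0.45704, O = 0.68556.
SiO2 (M=60.083): mol = 0.67640; Si = 0.67640, O = 1.35280.
ΣO = 2.71511; factor = 12/ΣO = 4.41971.
Mg apfu = 0.40046 × 4.41971 = 1.770.

1.770 Mg apfu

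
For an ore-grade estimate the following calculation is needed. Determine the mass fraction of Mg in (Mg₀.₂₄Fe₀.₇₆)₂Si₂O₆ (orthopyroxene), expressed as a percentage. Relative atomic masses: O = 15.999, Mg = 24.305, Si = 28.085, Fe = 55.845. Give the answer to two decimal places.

Formula mass = 0.48*24.305 + 1.52*55.845 + 2*28.085 + 6*15.999 = 248.715 g/mol, of which 11.666 g is Mg.
So Mg makes up 11.666/248.715 = 0.0469 of the mass, i.e. 4.69%.

4.69 weight percent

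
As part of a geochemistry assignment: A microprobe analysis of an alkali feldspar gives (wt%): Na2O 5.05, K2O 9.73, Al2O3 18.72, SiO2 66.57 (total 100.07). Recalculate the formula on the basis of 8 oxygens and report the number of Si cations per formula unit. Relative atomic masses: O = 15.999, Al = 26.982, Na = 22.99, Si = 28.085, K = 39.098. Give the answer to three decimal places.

3.003 Si apfu

5.05 wt% Na2O ÷ 61.979 g/mol = 0.08148 mol, giving 0.16296 Na and 0.08148 O.
9.73 wt% K2O ÷ 94.195 g/mol = 0.10330 mol, giving 0.20660 K and 0.10330 O.
18.72 wt% Al2O3 ÷ 101.961 g/mol = 0.18360 mol, giving 0.36720 Al and 0.55080 O.
66.57 wt% SiO2 ÷ 60.083 g/mol = 1.10797 mol, giving 1.10797 Si and 2.21594 O.
Oxygen sums to 2.95152; scaling by 8/2.95152 = 2.71047 puts the formula on 8 O.
Si: 1.10797 × 2.71047 = 3.003 atoms per formula unit.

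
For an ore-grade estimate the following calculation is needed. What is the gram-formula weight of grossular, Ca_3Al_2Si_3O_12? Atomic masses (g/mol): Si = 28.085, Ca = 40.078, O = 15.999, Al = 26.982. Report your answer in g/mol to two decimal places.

450.44 g/mol

Ca: 3 × 40.078 = 120.2340
Al: 2 × 26.982 = 53.9640
Si: 3 × 28.085 = 84.2550
O: 12 × 15.999 = 191.9880
Summing the contributions gives the formula mass.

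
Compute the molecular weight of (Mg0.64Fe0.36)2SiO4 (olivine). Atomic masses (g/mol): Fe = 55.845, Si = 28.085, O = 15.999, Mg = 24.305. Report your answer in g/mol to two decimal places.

The formula mass is the sum 1.28*24.305 + 0.72*55.845 + 1*28.085 + 4*15.999.

163.40 g/mol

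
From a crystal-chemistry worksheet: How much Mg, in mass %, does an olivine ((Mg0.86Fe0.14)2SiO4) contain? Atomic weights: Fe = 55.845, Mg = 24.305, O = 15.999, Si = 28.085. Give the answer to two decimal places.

M((Mg0.86Fe0.14)2SiO4) = 149.522 g/mol.
Mg contributes 1.72 × 24.305 = 41.805 g per mole.
41.805/149.522 = 0.2796 → 27.96%.

27.96 mass %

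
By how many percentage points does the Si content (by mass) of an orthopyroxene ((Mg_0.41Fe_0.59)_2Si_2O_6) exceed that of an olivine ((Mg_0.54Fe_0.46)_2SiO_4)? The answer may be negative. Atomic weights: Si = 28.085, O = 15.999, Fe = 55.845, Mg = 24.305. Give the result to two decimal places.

7.05 percentage points

Si in (Mg_0.41Fe_0.59)_2Si_2O_6: molar mass 237.991 g/mol; 2×28.085 = 56.170 g → 23.60 wt%.
Si in (Mg_0.54Fe_0.46)_2SiO_4: molar mass 169.708 g/mol; 1×28.085 = 28.085 g → 16.55 wt%.
Difference = 23.60 − 16.55 = 7.05 percentage points.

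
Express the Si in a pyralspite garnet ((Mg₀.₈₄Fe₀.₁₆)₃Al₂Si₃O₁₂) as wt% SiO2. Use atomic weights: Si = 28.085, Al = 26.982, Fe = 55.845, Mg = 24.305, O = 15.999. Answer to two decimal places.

M((Mg₀.₈₄Fe₀.₁₆)₃Al₂Si₃O₁₂) = 418.261 g/mol; M(SiO2) = 60.083 g/mol.
Moles SiO2 per formula unit = 3 Si ÷ 1 = 3.0000.
SiO2 fraction = (3.0000 × 60.083) / 418.261 = 180.249/418.261 = 0.4309.

43.09 wt%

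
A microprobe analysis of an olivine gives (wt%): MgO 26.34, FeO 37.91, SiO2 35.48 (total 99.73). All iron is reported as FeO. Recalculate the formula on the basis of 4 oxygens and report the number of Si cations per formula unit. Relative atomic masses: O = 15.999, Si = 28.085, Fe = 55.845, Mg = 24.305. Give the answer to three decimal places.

1.000 Si apfu

MgO: 26.34/40.304 = 0.65353 mol → 0.65353 mol Mg, 0.65353 mol O.
FeO: 37.91/71.844 = 0.52767 mol → 0.52767 mol Fe, 0.52767 mol O.
SiO2: 35.48/60.083 = 0.59052 mol → 0.59052 mol Si, 1.18104 mol O.
Total oxygen = 2.36224 mol. Normalization factor = 4/2.36224 = 1.69331.
Si per 4 O = 0.59052 × 1.69331 = 1.000.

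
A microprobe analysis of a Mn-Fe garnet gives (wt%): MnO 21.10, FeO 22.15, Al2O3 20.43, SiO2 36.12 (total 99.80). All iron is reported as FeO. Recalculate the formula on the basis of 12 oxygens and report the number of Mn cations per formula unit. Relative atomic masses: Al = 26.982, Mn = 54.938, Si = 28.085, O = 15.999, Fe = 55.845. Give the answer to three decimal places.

MnO (M=70.937): mol = 0.29745; Mn = 0.29745, O = 0.29745.
FeO (M=71.844): mol = 0.30831; Fe = 0.30831, O = 0.30831.
Al2O3 (M=101.961): mol = 0.20037; Al = 0.40074, O = 0.60111.
SiO2 (M=60.083): mol = 0.60117; Si = 0.60117, O = 1.20234.
ΣO = 2.40921; factor = 12/ΣO = 4.98089.
Mn apfu = 0.29745 × 4.98089 = 1.482.

1.482 Mn apfu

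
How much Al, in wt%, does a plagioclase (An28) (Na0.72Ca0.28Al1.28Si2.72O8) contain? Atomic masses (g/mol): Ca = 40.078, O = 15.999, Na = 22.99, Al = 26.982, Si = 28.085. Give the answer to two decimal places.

Formula mass = 0.72*22.99 + 0.28*40.078 + 1.28*26.982 + 2.72*28.085 + 8*15.999 = 266.695 g/mol, of which 34.537 g is Al.
So Al makes up 34.537/266.695 = 0.1295 of the mass, i.e. 12.95%.

12.95 wt%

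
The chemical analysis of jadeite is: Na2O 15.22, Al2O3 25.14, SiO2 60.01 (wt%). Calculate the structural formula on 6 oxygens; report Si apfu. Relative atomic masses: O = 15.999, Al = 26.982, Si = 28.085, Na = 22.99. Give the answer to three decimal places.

2.009 Si apfu

Na2O (M=61.979): mol = 0.24557; Na = 0.49114, O = 0.24557.
Al2O3 (M=101.961): mol = 0.24656; Al = 0.49312, O = 0.73968.
SiO2 (M=60.083): mol = 0.99879; Si = 0.99879, O = 1.99758.
ΣO = 2.98283; factor = 6/ΣO = 2.01151.
Si apfu = 0.99879 × 2.01151 = 2.009.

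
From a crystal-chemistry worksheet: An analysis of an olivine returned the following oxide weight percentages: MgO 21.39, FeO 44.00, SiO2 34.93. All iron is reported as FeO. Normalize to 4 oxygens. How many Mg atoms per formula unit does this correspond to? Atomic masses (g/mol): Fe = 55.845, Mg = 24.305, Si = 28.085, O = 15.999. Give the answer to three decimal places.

0.921 Mg apfu

21.39 wt% MgO ÷ 40.304 g/mol = 0.53072 mol, giving 0.53072 Mg and 0.53072 O.
44.00 wt% FeO ÷ 71.844 g/mol = 0.61244 mol, giving 0.61244 Fe and 0.61244 O.
34.93 wt% SiO2 ÷ 60.083 g/mol = 0.58136 mol, giving 0.58136 Si and 1.16272 O.
Oxygen sums to 2.30588; scaling by 4/2.30588 = 1.73470 puts the formula on 4 O.
Mg: 0.53072 × 1.73470 = 0.921 atoms per formula unit.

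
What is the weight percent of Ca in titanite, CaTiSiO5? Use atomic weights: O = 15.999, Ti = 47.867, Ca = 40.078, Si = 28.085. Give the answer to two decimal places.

20.45 wt%

Formula mass = 1·40.078 + 1·47.867 + 1·28.085 + 5·15.999 = 196.025 g/mol, of which 40.078 g is Ca.
So Ca makes up 40.078/196.025 = 0.2045 of the mass, i.e. 20.45%.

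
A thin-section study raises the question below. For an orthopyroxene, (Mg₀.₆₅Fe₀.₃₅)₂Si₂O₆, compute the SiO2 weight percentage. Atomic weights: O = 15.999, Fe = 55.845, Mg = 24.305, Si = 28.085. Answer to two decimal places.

53.92 wt%

Molar mass of (Mg₀.₆₅Fe₀.₃₅)₂Si₂O₆ = 1.30*24.305 + 0.70*55.845 + 2*28.085 + 6*15.999 = 222.852 g/mol.
Each formula unit contains 2 Si, equivalent to 2/1 = 2.0000 mol SiO2.
M(SiO2) = 1×28.085 + 2×15.999 = 60.083 g/mol.
Mass of SiO2 per formula unit = 2.0000 × 60.083 = 120.166 g.
SiO2 wt% = 120.166 / 222.852 × 100 = 53.92%.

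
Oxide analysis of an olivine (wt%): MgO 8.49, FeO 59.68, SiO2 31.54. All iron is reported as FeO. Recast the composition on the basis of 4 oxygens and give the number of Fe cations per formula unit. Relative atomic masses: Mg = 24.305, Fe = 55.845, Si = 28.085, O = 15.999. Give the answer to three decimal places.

MgO (M=40.304): mol = 0.21065; Mg = 0.21065, O = 0.21065.
FeO (M=71.844): mol = 0.83069; Fe = 0.83069, O = 0.83069.
SiO2 (M=60.083): mol = 0.52494; Si = 0.52494, O = 1.04988.
ΣO = 2.09122; factor = 4/ΣO = 1.91276.
Fe apfu = 0.83069 × 1.91276 = 1.589.

1.589 Fe apfu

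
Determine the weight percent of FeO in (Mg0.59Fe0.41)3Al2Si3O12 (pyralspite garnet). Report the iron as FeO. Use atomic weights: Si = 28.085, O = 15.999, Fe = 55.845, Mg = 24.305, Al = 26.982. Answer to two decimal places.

20.00 wt%

Formula mass = 441.916 g/mol.
1.23 Fe → 1.2300 mol FeO per formula unit; M(FeO) = 71.844, so FeO mass = 88.368 g.
88.368/441.916 × 100 = 20.00 wt%.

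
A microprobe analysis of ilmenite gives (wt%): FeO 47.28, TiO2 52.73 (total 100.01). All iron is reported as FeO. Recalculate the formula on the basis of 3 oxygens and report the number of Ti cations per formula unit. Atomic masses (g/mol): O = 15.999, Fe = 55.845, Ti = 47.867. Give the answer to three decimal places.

47.28 wt% FeO ÷ 71.844 g/mol = 0.65809 mol, giving 0.65809 Fe and 0.65809 O.
52.73 wt% TiO2 ÷ 79.865 g/mol = 0.66024 mol, giving 0.66024 Ti and 1.32048 O.
Oxygen sums to 1.97857; scaling by 3/1.97857 = 1.51625 puts the formula on 3 O.
Ti: 0.66024 × 1.51625 = 1.001 atoms per formula unit.

1.001 Ti apfu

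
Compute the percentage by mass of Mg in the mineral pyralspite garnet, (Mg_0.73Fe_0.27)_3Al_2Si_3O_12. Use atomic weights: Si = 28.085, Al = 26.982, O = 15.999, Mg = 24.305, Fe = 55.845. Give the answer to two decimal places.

12.42 mass %

Molar mass of (Mg_0.73Fe_0.27)_3Al_2Si_3O_12: 2.19·24.305 + 0.81·55.845 + 2·26.982 + 3·28.085 + 12·15.999 = 428.669 g/mol.
Mass of Mg per formula unit: 2.19 × 24.305 = 53.228 g.
Weight fraction Mg = 53.228 / 428.669 = 0.1242.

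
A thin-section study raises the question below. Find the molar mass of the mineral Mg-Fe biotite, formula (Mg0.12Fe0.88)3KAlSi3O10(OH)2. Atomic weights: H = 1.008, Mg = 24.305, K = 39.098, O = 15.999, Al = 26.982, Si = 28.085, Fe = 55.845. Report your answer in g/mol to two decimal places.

500.52 g/mol

M = 0.36×24.305 + 2.64×55.845 + 1×39.098 + 1×26.982 + 3×28.085 + 12×15.999 + 2×1.008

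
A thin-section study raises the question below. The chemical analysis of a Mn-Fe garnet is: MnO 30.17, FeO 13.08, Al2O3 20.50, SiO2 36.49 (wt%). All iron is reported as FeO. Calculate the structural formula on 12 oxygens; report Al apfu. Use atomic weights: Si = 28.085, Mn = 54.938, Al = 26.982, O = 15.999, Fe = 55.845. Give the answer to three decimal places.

MnO (M=70.937): mol = 0.42531; Mn = 0.42531, O = 0.42531.
FeO (M=71.844): mol = 0.18206; Fe = 0.18206, O = 0.18206.
Al2O3 (M=101.961): mol = 0.20106; Al = 0.40212, O = 0.60318.
SiO2 (M=60.083): mol = 0.60733; Si = 0.60733, O = 1.21466.
ΣO = 2.42521; factor = 12/ΣO = 4.94803.
Al apfu = 0.40212 × 4.94803 = 1.990.

1.990 Al apfu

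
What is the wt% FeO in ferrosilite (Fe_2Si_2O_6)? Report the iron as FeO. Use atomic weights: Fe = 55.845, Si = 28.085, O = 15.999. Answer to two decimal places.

54.46 wt%

M(Fe_2Si_2O_6) = 263.854 g/mol; M(FeO) = 71.844 g/mol.
Moles FeO per formula unit = 2 Fe ÷ 1 = 2.0000.
FeO fraction = (2.0000 × 71.844) / 263.854 = 143.688/263.854 = 0.5446.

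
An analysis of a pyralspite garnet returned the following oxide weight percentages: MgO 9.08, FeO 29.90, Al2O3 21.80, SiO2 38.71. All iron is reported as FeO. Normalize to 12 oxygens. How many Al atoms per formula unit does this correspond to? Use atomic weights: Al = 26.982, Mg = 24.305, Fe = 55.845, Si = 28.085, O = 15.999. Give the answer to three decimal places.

1.996 Al apfu

MgO (M=40.304): mol = 0.22529; Mg = 0.22529, O = 0.22529.
FeO (M=71.844): mol = 0.41618; Fe = 0.41618, O = 0.41618.
Al2O3 (M=101.961): mol = 0.21381; Al = 0.42762, O = 0.64143.
SiO2 (M=60.083): mol = 0.64428; Si = 0.64428, O = 1.28856.
ΣO = 2.57146; factor = 12/ΣO = 4.66661.
Al apfu = 0.42762 × 4.66661 = 1.996.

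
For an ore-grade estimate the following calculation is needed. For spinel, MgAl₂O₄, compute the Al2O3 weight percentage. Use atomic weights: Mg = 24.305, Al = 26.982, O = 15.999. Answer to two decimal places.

71.67 wt%

Molar mass of MgAl₂O₄ = 1·24.305 + 2·26.982 + 4·15.999 = 142.265 g/mol.
Each formula unit contains 2 Al, equivalent to 2/2 = 1.0000 mol Al2O3.
M(Al2O3) = 2×26.982 + 3×15.999 = 101.961 g/mol.
Mass of Al2O3 per formula unit = 1.0000 × 101.961 = 101.961 g.
Al2O3 wt% = 101.961 / 142.265 × 100 = 71.67%.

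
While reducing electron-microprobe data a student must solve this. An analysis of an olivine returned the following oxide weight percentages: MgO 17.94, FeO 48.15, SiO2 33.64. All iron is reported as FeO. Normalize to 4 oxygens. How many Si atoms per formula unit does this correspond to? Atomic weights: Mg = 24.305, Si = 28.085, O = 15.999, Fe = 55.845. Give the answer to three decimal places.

1.002 Si apfu

17.94 wt% MgO ÷ 40.304 g/mol = 0.44512 mol, giving 0.44512 Mg and 0.44512 O.
48.15 wt% FeO ÷ 71.844 g/mol = 0.67020 mol, giving 0.67020 Fe and 0.67020 O.
33.64 wt% SiO2 ÷ 60.083 g/mol = 0.55989 mol, giving 0.55989 Si and 1.11978 O.
Oxygen sums to 2.23510; scaling by 4/2.23510 = 1.78963 puts the formula on 4 O.
Si: 0.55989 × 1.78963 = 1.002 atoms per formula unit.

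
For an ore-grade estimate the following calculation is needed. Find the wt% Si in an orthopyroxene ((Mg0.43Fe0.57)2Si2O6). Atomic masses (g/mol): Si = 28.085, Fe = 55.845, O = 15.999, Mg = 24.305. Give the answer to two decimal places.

23.73 mass %

Formula mass = 0.86×24.305 + 1.14×55.845 + 2×28.085 + 6×15.999 = 236.730 g/mol, of which 56.170 g is Si.
So Si makes up 56.170/236.730 = 0.2373 of the mass, i.e. 23.73%.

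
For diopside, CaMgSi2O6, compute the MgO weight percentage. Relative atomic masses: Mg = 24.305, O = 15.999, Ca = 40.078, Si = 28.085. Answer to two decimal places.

18.61 wt%

Molar mass of CaMgSi2O6 = 1×40.078 + 1×24.305 + 2×28.085 + 6×15.999 = 216.547 g/mol.
Each formula unit contains 1 Mg, equivalent to 1/1 = 1.0000 mol MgO.
M(MgO) = 1×24.305 + 1×15.999 = 40.304 g/mol.
Mass of MgO per formula unit = 1.0000 × 40.304 = 40.304 g.
MgO wt% = 40.304 / 216.547 × 100 = 18.61%.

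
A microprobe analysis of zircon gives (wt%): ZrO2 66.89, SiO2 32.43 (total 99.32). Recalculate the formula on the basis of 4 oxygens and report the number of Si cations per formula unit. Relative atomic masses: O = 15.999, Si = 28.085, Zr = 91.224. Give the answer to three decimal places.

0.997 Si apfu

ZrO2 (M=123.222): mol = 0.54284; Zr = 0.54284, O = 1.08568.
SiO2 (M=60.083): mol = 0.53975; Si = 0.53975, O = 1.07950.
ΣO = 2.16518; factor = 4/ΣO = 1.84742.
Si apfu = 0.53975 × 1.84742 = 0.997.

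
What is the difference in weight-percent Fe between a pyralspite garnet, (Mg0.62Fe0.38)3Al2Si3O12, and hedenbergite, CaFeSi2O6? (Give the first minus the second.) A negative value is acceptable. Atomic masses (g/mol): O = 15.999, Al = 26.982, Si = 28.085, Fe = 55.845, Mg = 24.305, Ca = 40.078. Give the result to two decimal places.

-8.01 percentage points

Fe in (Mg0.62Fe0.38)3Al2Si3O12: molar mass 439.078 g/mol; 1.14×55.845 = 63.663 g → 14.50 wt%.
Fe in CaFeSi2O6: molar mass 248.087 g/mol; 1×55.845 = 55.845 g → 22.51 wt%.
Difference = 14.50 − 22.51 = -8.01 percentage points.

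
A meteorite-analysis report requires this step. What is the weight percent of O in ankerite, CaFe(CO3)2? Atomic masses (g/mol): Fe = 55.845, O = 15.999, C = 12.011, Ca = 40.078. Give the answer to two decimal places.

44.45 wt%

M(CaFe(CO3)2) = 215.939 g/mol.
O contributes 6 × 15.999 = 95.994 g per mole.
95.994/215.939 = 0.4445 → 44.45%.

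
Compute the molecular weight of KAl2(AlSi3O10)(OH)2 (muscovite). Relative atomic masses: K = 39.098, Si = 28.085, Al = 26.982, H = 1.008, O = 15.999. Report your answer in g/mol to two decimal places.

398.30 g/mol

K: 1 × 39.098 = 39.0980
Al: 3 × 26.982 = 80.9460
Si: 3 × 28.085 = 84.2550
O: 12 × 15.999 = 191.9880
H: 2 × 1.008 = 2.0160
Summing the contributions gives the formula mass.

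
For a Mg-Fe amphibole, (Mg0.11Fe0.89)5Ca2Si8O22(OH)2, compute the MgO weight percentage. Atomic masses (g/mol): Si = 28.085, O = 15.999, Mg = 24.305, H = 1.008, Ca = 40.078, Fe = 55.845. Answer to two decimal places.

2.33 wt%

Formula mass = 952.706 g/mol.
0.55 Mg → 0.5500 mol MgO per formula unit; M(MgO) = 40.304, so MgO mass = 22.167 g.
22.167/952.706 × 100 = 2.33 wt%.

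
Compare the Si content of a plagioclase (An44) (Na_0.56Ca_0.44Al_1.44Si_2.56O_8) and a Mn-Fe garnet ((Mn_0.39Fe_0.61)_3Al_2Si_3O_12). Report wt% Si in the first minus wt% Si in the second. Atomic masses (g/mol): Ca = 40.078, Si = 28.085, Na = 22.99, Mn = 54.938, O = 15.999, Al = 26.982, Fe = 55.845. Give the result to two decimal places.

9.74 percentage points

Si in Na_0.56Ca_0.44Al_1.44Si_2.56O_8: molar mass 269.252 g/mol; 2.56×28.085 = 71.898 g → 26.70 wt%.
Si in (Mn_0.39Fe_0.61)_3Al_2Si_3O_12: molar mass 496.681 g/mol; 3×28.085 = 84.255 g → 16.96 wt%.
Difference = 26.70 − 16.96 = 9.74 percentage points.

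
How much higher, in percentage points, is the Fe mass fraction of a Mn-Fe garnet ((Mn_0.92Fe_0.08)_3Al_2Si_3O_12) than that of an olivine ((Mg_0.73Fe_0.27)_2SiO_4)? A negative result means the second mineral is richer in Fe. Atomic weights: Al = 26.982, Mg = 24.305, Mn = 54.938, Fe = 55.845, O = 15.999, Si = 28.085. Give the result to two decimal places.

M((Mn_0.92Fe_0.08)_3Al_2Si_3O_12) = 495.239 g/mol, so wt% Fe = 13.403/495.239 × 100 = 2.71%.
M((Mg_0.73Fe_0.27)_2SiO_4) = 157.723 g/mol, so wt% Fe = 30.156/157.723 × 100 = 19.12%.
2.71 − 19.12 = -16.41 pp.

-16.41 percentage points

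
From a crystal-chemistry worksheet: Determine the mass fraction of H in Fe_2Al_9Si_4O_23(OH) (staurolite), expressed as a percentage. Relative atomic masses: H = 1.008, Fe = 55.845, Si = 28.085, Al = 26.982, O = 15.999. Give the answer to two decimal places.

0.12 mass %

M(Fe_2Al_9Si_4O_23(OH)) = 851.852 g/mol.
H contributes 1 × 1.008 = 1.008 g per mole.
1.008/851.852 = 0.0012 → 0.12%.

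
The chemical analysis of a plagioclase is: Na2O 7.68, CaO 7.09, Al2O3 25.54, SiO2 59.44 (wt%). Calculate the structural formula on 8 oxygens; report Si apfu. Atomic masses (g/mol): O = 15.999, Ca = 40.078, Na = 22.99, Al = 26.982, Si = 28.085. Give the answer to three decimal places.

2.655 Si apfu

Na2O: 7.68/61.979 = 0.12391 mol → 0.24782 mol Na, 0.12391 mol O.
CaO: 7.09/56.077 = 0.12643 mol → 0.12643 mol Ca, 0.12643 mol O.
Al2O3: 25.54/101.961 = 0.25049 mol → 0.50098 mol Al, 0.75147 mol O.
SiO2: 59.44/60.083 = 0.98930 mol → 0.98930 mol Si, 1.97860 mol O.
Total oxygen = 2.98041 mol. Normalization factor = 8/2.98041 = 2.68419.
Si per 8 O = 0.98930 × 2.68419 = 2.655.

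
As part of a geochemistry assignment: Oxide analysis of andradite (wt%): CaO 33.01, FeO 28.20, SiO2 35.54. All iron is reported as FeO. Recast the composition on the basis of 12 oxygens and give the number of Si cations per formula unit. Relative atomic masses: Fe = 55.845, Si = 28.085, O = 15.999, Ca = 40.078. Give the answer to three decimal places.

33.01 wt% CaO ÷ 56.077 g/mol = 0.58865 mol, giving 0.58865 Ca and 0.58865 O.
28.20 wt% FeO ÷ 71.844 g/mol = 0.39252 mol, giving 0.39252 Fe and 0.39252 O.
35.54 wt% SiO2 ÷ 60.083 g/mol = 0.59152 mol, giving 0.59152 Si and 1.18304 O.
Oxygen sums to 2.16421; scaling by 12/2.16421 = 5.54475 puts the formula on 12 O.
Si: 0.59152 × 5.54475 = 3.280 atoms per formula unit.

3.280 Si apfu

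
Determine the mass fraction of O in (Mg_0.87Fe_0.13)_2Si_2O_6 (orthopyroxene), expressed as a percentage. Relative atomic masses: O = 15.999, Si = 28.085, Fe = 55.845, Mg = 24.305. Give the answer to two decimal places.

45.94 weight percent

Molar mass of (Mg_0.87Fe_0.13)_2Si_2O_6: 1.74*24.305 + 0.26*55.845 + 2*28.085 + 6*15.999 = 208.974 g/mol.
Mass of O per formula unit: 6 × 15.999 = 95.994 g.
Weight fraction O = 95.994 / 208.974 = 0.4594.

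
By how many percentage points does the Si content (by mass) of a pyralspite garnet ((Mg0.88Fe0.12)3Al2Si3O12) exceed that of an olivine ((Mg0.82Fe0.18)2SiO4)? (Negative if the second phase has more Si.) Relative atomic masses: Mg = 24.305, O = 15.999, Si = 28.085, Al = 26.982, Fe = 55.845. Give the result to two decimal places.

1.86 percentage points

Si in (Mg0.88Fe0.12)3Al2Si3O12: molar mass 414.476 g/mol; 3×28.085 = 84.255 g → 20.33 wt%.
Si in (Mg0.82Fe0.18)2SiO4: molar mass 152.045 g/mol; 1×28.085 = 28.085 g → 18.47 wt%.
Difference = 20.33 − 18.47 = 1.86 percentage points.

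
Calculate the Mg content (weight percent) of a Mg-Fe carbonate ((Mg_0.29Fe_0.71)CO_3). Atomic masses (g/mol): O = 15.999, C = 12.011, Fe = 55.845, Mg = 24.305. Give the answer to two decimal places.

M((Mg_0.29Fe_0.71)CO_3) = 106.706 g/mol.
Mg contributes 0.29 × 24.305 = 7.048 g per mole.
7.048/106.706 = 0.0661 → 6.61%.

6.61 weight percent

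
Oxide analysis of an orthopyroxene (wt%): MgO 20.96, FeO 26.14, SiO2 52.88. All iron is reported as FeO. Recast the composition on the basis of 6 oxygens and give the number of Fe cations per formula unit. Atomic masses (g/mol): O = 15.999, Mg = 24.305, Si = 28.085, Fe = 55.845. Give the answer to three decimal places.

20.96 wt% MgO ÷ 40.304 g/mol = 0.52005 mol, giving 0.52005 Mg and 0.52005 O.
26.14 wt% FeO ÷ 71.844 g/mol = 0.36384 mol, giving 0.36384 Fe and 0.36384 O.
52.88 wt% SiO2 ÷ 60.083 g/mol = 0.88012 mol, giving 0.88012 Si and 1.76024 O.
Oxygen sums to 2.64413; scaling by 6/2.64413 = 2.26918 puts the formula on 6 O.
Fe: 0.36384 × 2.26918 = 0.826 atoms per formula unit.

0.826 Fe apfu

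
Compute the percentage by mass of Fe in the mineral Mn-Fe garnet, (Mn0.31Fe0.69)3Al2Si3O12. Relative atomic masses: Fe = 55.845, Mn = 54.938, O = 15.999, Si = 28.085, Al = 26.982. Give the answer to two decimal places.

23.26 weight percent

Molar mass of (Mn0.31Fe0.69)3Al2Si3O12: 0.93·54.938 + 2.07·55.845 + 2·26.982 + 3·28.085 + 12·15.999 = 496.898 g/mol.
Mass of Fe per formula unit: 2.07 × 55.845 = 115.599 g.
Weight fraction Fe = 115.599 / 496.898 = 0.2326.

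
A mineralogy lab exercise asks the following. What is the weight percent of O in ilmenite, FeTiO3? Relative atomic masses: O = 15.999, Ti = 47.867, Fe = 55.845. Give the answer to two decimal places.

Molar mass of FeTiO3: 1·55.845 + 1·47.867 + 3·15.999 = 151.709 g/mol.
Mass of O per formula unit: 3 × 15.999 = 47.997 g.
Weight fraction O = 47.997 / 151.709 = 0.3164.

31.64 mass %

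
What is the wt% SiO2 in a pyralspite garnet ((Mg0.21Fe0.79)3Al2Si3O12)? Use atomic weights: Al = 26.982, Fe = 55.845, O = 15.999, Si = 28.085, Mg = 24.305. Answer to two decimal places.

M((Mg0.21Fe0.79)3Al2Si3O12) = 477.872 g/mol; M(SiO2) = 60.083 g/mol.
Moles SiO2 per formula unit = 3 Si ÷ 1 = 3.0000.
SiO2 fraction = (3.0000 × 60.083) / 477.872 = 180.249/477.872 = 0.3772.

37.72 wt%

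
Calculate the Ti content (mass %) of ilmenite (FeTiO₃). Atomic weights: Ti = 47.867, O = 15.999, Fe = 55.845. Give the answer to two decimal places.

Molar mass of FeTiO₃: 1·55.845 + 1·47.867 + 3·15.999 = 151.709 g/mol.
Mass of Ti per formula unit: 1 × 47.867 = 47.867 g.
Weight fraction Ti = 47.867 / 151.709 = 0.3155.

31.55 mass %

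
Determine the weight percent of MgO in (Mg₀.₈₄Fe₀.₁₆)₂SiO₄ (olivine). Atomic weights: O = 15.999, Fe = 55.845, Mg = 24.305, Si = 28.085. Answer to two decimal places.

44.91 wt%

Molar mass of (Mg₀.₈₄Fe₀.₁₆)₂SiO₄ = 1.68*24.305 + 0.32*55.845 + 1*28.085 + 4*15.999 = 150.784 g/mol.
Each formula unit contains 1.68 Mg, equivalent to 1.68/1 = 1.6800 mol MgO.
M(MgO) = 1×24.305 + 1×15.999 = 40.304 g/mol.
Mass of MgO per formula unit = 1.6800 × 40.304 = 67.711 g.
MgO wt% = 67.711 / 150.784 × 100 = 44.91%.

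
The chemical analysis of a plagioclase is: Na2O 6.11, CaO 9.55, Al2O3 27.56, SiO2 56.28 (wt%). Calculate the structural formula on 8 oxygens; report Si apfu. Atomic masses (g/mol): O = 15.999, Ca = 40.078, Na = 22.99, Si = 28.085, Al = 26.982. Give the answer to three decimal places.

6.11 wt% Na2O ÷ 61.979 g/mol = 0.09858 mol, giving 0.19716 Na and 0.09858 O.
9.55 wt% CaO ÷ 56.077 g/mol = 0.17030 mol, giving 0.17030 Ca and 0.17030 O.
27.56 wt% Al2O3 ÷ 101.961 g/mol = 0.27030 mol, giving 0.54060 Al and 0.81090 O.
56.28 wt% SiO2 ÷ 60.083 g/mol = 0.93670 mol, giving 0.93670 Si and 1.87340 O.
Oxygen sums to 2.95318; scaling by 8/2.95318 = 2.70894 puts the formula on 8 O.
Si: 0.93670 × 2.70894 = 2.537 atoms per formula unit.

2.537 Si apfu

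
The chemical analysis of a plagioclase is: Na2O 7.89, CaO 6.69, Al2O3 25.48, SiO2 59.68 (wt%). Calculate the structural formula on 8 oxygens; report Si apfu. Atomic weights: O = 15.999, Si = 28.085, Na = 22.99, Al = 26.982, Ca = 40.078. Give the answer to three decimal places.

2.664 Si apfu

Na2O: 7.89/61.979 = 0.12730 mol → 0.25460 mol Na, 0.12730 mol O.
CaO: 6.69/56.077 = 0.11930 mol → 0.11930 mol Ca, 0.11930 mol O.
Al2O3: 25.48/101.961 = 0.24990 mol → 0.49980 mol Al, 0.74970 mol O.
SiO2: 59.68/60.083 = 0.99329 mol → 0.99329 mol Si, 1.98658 mol O.
Total oxygen = 2.98288 mol. Normalization factor = 8/2.98288 = 2.68197.
Si per 8 O = 0.99329 × 2.68197 = 2.664.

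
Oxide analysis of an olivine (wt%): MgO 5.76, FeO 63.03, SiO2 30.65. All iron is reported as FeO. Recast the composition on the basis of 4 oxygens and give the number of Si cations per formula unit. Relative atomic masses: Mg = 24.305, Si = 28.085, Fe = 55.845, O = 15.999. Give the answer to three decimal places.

5.76 wt% MgO ÷ 40.304 g/mol = 0.14291 mol, giving 0.14291 Mg and 0.14291 O.
63.03 wt% FeO ÷ 71.844 g/mol = 0.87732 mol, giving 0.87732 Fe and 0.87732 O.
30.65 wt% SiO2 ÷ 60.083 g/mol = 0.51013 mol, giving 0.51013 Si and 1.02026 O.
Oxygen sums to 2.04049; scaling by 4/2.04049 = 1.96031 puts the formula on 4 O.
Si: 0.51013 × 1.96031 = 1.000 atoms per formula unit.

1.000 Si apfu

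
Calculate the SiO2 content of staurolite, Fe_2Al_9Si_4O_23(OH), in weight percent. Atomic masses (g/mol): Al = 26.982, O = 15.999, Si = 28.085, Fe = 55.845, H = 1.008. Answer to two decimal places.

28.21 wt%

M(Fe_2Al_9Si_4O_23(OH)) = 851.852 g/mol; M(SiO2) = 60.083 g/mol.
Moles SiO2 per formula unit = 4 Si ÷ 1 = 4.0000.
SiO2 fraction = (4.0000 × 60.083) / 851.852 = 240.332/851.852 = 0.2821.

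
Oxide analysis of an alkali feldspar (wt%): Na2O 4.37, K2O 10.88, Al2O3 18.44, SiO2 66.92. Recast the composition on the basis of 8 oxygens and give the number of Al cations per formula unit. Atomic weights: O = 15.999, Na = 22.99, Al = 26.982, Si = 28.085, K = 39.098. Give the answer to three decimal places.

0.979 Al apfu

Na2O: 4.37/61.979 = 0.07051 mol → 0.14102 mol Na, 0.07051 mol O.
K2O: 10.88/94.195 = 0.11551 mol → 0.23102 mol K, 0.11551 mol O.
Al2O3: 18.44/101.961 = 0.18085 mol → 0.36170 mol Al, 0.54255 mol O.
SiO2: 66.92/60.083 = 1.11379 mol → 1.11379 mol Si, 2.22758 mol O.
Total oxygen = 2.95615 mol. Normalization factor = 8/2.95615 = 2.70622.
Al per 8 O = 0.36170 × 2.70622 = 0.979.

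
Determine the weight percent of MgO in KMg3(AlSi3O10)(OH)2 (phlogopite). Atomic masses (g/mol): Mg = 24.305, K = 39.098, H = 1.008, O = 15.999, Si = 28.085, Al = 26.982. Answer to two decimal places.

28.98 wt%

Formula mass = 417.254 g/mol.
3 Mg → 3.0000 mol MgO per formula unit; M(MgO) = 40.304, so MgO mass = 120.912 g.
120.912/417.254 × 100 = 28.98 wt%.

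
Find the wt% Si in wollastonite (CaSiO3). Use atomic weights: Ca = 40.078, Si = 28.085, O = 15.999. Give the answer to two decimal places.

24.18 wt%

Formula mass = 1·40.078 + 1·28.085 + 3·15.999 = 116.160 g/mol, of which 28.085 g is Si.
So Si makes up 28.085/116.160 = 0.2418 of the mass, i.e. 24.18%.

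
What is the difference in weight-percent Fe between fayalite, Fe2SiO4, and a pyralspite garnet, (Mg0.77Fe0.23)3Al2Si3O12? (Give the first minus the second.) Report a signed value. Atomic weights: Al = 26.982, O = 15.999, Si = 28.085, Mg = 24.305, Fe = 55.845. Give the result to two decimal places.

Fe in Fe2SiO4: molar mass 203.771 g/mol; 2×55.845 = 111.690 g → 54.81 wt%.
Fe in (Mg0.77Fe0.23)3Al2Si3O12: molar mass 424.885 g/mol; 0.69×55.845 = 38.533 g → 9.07 wt%.
Difference = 54.81 − 9.07 = 45.74 percentage points.

45.74 percentage points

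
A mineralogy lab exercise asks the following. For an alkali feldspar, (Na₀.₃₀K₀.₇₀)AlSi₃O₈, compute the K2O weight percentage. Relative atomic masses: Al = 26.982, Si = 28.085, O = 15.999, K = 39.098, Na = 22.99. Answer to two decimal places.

12.05 wt%

Formula mass = 273.495 g/mol.
0.70 K → 0.3500 mol K2O per formula unit; M(K2O) = 94.195, so K2O mass = 32.968 g.
32.968/273.495 × 100 = 12.05 wt%.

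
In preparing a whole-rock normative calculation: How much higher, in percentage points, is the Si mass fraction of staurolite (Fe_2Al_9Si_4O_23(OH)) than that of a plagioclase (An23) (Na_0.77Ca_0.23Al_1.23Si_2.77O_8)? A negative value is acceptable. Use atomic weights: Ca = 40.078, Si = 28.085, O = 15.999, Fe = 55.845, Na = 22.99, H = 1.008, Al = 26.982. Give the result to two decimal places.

-16.07 percentage points

Si in Fe_2Al_9Si_4O_23(OH): molar mass 851.852 g/mol; 4×28.085 = 112.340 g → 13.19 wt%.
Si in Na_0.77Ca_0.23Al_1.23Si_2.77O_8: molar mass 265.896 g/mol; 2.77×28.085 = 77.795 g → 29.26 wt%.
Difference = 13.19 − 29.26 = -16.07 percentage points.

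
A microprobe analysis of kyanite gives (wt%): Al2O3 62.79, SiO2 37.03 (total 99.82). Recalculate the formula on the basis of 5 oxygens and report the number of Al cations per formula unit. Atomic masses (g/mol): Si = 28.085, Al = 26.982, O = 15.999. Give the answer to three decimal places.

1.999 Al apfu

Al2O3: 62.79/101.961 = 0.61582 mol → 1.23164 mol Al, 1.84746 mol O.
SiO2: 37.03/60.083 = 0.61631 mol → 0.61631 mol Si, 1.23262 mol O.
Total oxygen = 3.08008 mol. Normalization factor = 5/3.08008 = 1.62333.
Al per 5 O = 1.23164 × 1.62333 = 1.999.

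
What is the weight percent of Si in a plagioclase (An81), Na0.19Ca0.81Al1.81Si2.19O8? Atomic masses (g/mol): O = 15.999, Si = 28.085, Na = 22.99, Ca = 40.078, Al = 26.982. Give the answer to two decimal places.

22.35 weight percent

Formula mass = 0.19*22.99 + 0.81*40.078 + 1.81*26.982 + 2.19*28.085 + 8*15.999 = 275.167 g/mol, of which 61.506 g is Si.
So Si makes up 61.506/275.167 = 0.2235 of the mass, i.e. 22.35%.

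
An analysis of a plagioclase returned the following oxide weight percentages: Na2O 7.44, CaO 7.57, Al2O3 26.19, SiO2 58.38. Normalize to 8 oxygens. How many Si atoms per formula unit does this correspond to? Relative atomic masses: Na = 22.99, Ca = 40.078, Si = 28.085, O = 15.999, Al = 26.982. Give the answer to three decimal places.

2.618 Si apfu

Na2O (M=61.979): mol = 0.12004; Na = 0.24008, O = 0.12004.
CaO (M=56.077): mol = 0.13499; Ca = 0.13499, O = 0.13499.
Al2O3 (M=101.961): mol = 0.25686; Al = 0.51372, O = 0.77058.
SiO2 (M=60.083): mol = 0.97166; Si = 0.97166, O = 1.94332.
ΣO = 2.96893; factor = 8/ΣO = 2.69457.
Si apfu = 0.97166 × 2.69457 = 2.618.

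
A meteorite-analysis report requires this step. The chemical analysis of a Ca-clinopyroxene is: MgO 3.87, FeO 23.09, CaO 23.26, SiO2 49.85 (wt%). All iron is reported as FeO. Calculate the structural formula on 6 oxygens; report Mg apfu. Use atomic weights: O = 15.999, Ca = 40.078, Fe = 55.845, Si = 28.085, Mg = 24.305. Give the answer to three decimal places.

0.231 Mg apfu

3.87 wt% MgO ÷ 40.304 g/mol = 0.09602 mol, giving 0.09602 Mg and 0.09602 O.
23.09 wt% FeO ÷ 71.844 g/mol = 0.32139 mol, giving 0.32139 Fe and 0.32139 O.
23.26 wt% CaO ÷ 56.077 g/mol = 0.41479 mol, giving 0.41479 Ca and 0.41479 O.
49.85 wt% SiO2 ÷ 60.083 g/mol = 0.82969 mol, giving 0.82969 Si and 1.65938 O.
Oxygen sums to 2.49158; scaling by 6/2.49158 = 2.40811 puts the formula on 6 O.
Mg: 0.09602 × 2.40811 = 0.231 atoms per formula unit.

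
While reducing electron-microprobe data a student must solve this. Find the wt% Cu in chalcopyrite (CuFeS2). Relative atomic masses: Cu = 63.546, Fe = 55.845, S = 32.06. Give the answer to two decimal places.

Formula mass = 1·63.546 + 1·55.845 + 2·32.06 = 183.511 g/mol, of which 63.546 g is Cu.
So Cu makes up 63.546/183.511 = 0.3463 of the mass, i.e. 34.63%.

34.63 wt%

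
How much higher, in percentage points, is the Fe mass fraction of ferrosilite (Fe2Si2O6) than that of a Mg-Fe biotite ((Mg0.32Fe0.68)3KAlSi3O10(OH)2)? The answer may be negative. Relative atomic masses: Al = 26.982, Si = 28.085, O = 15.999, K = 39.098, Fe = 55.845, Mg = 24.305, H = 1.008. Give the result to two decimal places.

18.67 percentage points

M(Fe2Si2O6) = 263.854 g/mol, so wt% Fe = 111.690/263.854 × 100 = 42.33%.
M((Mg0.32Fe0.68)3KAlSi3O10(OH)2) = 481.596 g/mol, so wt% Fe = 113.924/481.596 × 100 = 23.66%.
42.33 − 23.66 = 18.67 pp.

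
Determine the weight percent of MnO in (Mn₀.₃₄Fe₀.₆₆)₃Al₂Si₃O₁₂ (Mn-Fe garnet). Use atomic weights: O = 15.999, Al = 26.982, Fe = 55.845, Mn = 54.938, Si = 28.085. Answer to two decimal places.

14.56 wt%

Formula mass = 496.817 g/mol.
1.02 Mn → 1.0200 mol MnO per formula unit; M(MnO) = 70.937, so MnO mass = 72.356 g.
72.356/496.817 × 100 = 14.56 wt%.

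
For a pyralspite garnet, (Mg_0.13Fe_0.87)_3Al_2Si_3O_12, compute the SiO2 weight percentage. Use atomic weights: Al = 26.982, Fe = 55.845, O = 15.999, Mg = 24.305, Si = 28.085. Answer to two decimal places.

Molar mass of (Mg_0.13Fe_0.87)_3Al_2Si_3O_12 = 0.39·24.305 + 2.61·55.845 + 2·26.982 + 3·28.085 + 12·15.999 = 485.441 g/mol.
Each formula unit contains 3 Si, equivalent to 3/1 = 3.0000 mol SiO2.
M(SiO2) = 1×28.085 + 2×15.999 = 60.083 g/mol.
Mass of SiO2 per formula unit = 3.0000 × 60.083 = 180.249 g.
SiO2 wt% = 180.249 / 485.441 × 100 = 37.13%.

37.13 wt%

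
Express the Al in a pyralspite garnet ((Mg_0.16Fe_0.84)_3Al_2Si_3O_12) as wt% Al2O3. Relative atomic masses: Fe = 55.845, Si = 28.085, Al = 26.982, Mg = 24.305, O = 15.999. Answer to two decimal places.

Formula mass = 482.603 g/mol.
2 Al → 1.0000 mol Al2O3 per formula unit; M(Al2O3) = 101.961, so Al2O3 mass = 101.961 g.
101.961/482.603 × 100 = 21.13 wt%.

21.13 wt%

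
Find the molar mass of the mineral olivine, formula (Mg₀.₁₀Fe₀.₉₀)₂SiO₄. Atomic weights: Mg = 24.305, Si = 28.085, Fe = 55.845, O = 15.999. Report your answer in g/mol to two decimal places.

Mg: 0.20 × 24.305 = 4.8610
Fe: 1.80 × 55.845 = 100.5210
Si: 1 × 28.085 = 28.0850
O: 4 × 15.999 = 63.9960
Summing the contributions gives the formula mass.

197.46 g/mol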